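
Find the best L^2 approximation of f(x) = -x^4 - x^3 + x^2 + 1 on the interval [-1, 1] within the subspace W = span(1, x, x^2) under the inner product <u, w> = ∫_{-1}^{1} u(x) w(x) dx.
g(x) = x^2/7 - 3*x/5 + 38/35

The best approximation g ∈ W is the orthogonal projection of f onto W. Writing g = a_0 + a_1 x + a_2 x^2, the coefficients solve the normal equations G · a = b where
  G_{ij} = <φ_i, φ_j> and b_i = <f, φ_i>, with φ_0 = 1, φ_1 = x, φ_2 = x^2.
G =
  [2, 0, 2/3]
  [0, 2/3, 0]
  [2/3, 0, 2/5],
b = (34/15, -2/5, 82/105).
Solving gives a_0 = 38/35, a_1 = -3/5, a_2 = 1/7, so
  g(x) = x^2/7 - 3*x/5 + 38/35.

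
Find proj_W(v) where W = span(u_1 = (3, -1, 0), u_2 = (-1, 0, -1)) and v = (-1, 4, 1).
proj_W(v) = (-21/11, 14/11, 21/11)

Set up U = [u_1 | ... | u_2] ∈ R^(3×2). The projector onto W = col(U) is P = U (U^T U)^(-1) U^T.
Compute U^T U =
  [10, -3]
  [-3, 2],
and U^T v = (-7, 0).
Solve U^T U · c = U^T v for the coefficients: c = (-14/11, -21/11). The projection is proj_W(v) = U c.
Check: (v - proj_W(v)) · u_1 = 0  (should be 0).
Check: (v - proj_W(v)) · u_2 = 0  (should be 0).
Result: proj_W(v) = (-21/11, 14/11, 21/11).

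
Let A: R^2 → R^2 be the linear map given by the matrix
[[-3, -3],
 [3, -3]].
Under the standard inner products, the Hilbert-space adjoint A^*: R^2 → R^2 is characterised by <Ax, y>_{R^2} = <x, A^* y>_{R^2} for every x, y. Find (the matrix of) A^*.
A^* = A^T =
[[-3, 3],
 [-3, -3]]

For real matrices with standard dot products, the defining identity <Ax, y> = <x, A^* y> gives (Ax)^T y = x^T (A^*) y, i.e. x^T A^T y = x^T (A^*) y. Since this holds for all x, y, we must have A^* = A^T. Therefore
A^* =
[[-3, 3],
 [-3, -3]].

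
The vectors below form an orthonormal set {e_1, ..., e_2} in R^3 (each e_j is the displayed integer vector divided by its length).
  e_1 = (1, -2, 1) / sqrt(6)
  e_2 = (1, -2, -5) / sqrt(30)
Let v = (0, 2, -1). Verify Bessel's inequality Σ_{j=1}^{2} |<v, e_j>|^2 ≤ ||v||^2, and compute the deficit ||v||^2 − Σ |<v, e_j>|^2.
Σ |<v, e_j>|^2 = 21/5; ||v||^2 = 5; deficit = 4/5

Write each e_j = u_j / sqrt(<u_j, u_j>) where u_j is the displayed integer vector. Then <v, e_j> = <v, u_j> / sqrt(<u_j, u_j>), so |<v, e_j>|^2 = <v, u_j>^2 / <u_j, u_j>.
Coefficients: <v, e_1> = -5/sqrt(6), <v, e_2> = 1/sqrt(30).
Square and sum: Σ |<v, e_j>|^2 = 21/5.
Compute ||v||^2 = v·v = 5.
Deficit = 5 − 21/5 = 4/5 ≥ 0, confirming Bessel's inequality. (The deficit equals ||v − Σ <v,e_j> e_j||^2, the squared distance from v to span{e_j}.)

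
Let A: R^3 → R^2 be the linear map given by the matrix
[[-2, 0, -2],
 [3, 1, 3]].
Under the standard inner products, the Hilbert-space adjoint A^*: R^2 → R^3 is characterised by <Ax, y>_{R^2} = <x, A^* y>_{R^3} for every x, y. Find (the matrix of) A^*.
A^* = A^T =
[[-2, 3],
 [0, 1],
 [-2, 3]]

For real matrices with standard dot products, the defining identity <Ax, y> = <x, A^* y> gives (Ax)^T y = x^T (A^*) y, i.e. x^T A^T y = x^T (A^*) y. Since this holds for all x, y, we must have A^* = A^T. Therefore
A^* =
[[-2, 3],
 [0, 1],
 [-2, 3]].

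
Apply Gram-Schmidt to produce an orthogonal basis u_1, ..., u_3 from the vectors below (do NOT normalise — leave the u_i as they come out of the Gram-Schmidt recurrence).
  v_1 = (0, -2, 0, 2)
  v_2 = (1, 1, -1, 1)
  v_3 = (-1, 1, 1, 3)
Orthogonal basis:
  u_1 = (0, -2, 0, 2)
  u_2 = (1, 1, -1, 1)
  u_3 = (-3/2, 3/2, 3/2, 3/2)

Apply the Gram-Schmidt recurrence
  u_1 = v_1
  u_i = v_i − Σ_{j<i} ((v_i · u_j) / (u_j · u_j)) · u_j.

Step by step this gives:
  u_1 = (0, -2, 0, 2)
  u_2 = (1, 1, -1, 1)
  u_3 = (-3/2, 3/2, 3/2, 3/2)

Orthogonality check:
  u_2 · u_1 = 0 (should be 0)
  u_3 · u_1 = 0 (should be 0)
  u_3 · u_2 = 0 (should be 0)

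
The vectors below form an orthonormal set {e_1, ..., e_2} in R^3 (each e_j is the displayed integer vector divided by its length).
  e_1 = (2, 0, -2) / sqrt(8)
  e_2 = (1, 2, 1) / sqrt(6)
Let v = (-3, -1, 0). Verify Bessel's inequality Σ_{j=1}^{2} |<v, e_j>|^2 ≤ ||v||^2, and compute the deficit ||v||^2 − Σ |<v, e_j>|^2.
Σ |<v, e_j>|^2 = 26/3; ||v||^2 = 10; deficit = 4/3

Write each e_j = u_j / sqrt(<u_j, u_j>) where u_j is the displayed integer vector. Then <v, e_j> = <v, u_j> / sqrt(<u_j, u_j>), so |<v, e_j>|^2 = <v, u_j>^2 / <u_j, u_j>.
Coefficients: <v, e_1> = -6/sqrt(8), <v, e_2> = -5/sqrt(6).
Square and sum: Σ |<v, e_j>|^2 = 26/3.
Compute ||v||^2 = v·v = 10.
Deficit = 10 − 26/3 = 4/3 ≥ 0, confirming Bessel's inequality. (The deficit equals ||v − Σ <v,e_j> e_j||^2, the squared distance from v to span{e_j}.)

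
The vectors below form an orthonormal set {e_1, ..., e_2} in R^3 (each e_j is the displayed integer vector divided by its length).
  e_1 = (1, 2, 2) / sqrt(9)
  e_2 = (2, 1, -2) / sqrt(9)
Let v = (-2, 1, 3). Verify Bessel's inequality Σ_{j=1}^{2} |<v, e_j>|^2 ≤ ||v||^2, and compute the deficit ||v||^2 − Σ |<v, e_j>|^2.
Σ |<v, e_j>|^2 = 13; ||v||^2 = 14; deficit = 1

Write each e_j = u_j / sqrt(<u_j, u_j>) where u_j is the displayed integer vector. Then <v, e_j> = <v, u_j> / sqrt(<u_j, u_j>), so |<v, e_j>|^2 = <v, u_j>^2 / <u_j, u_j>.
Coefficients: <v, e_1> = 6/sqrt(9), <v, e_2> = -9/sqrt(9).
Square and sum: Σ |<v, e_j>|^2 = 13.
Compute ||v||^2 = v·v = 14.
Deficit = 14 − 13 = 1 ≥ 0, confirming Bessel's inequality. (The deficit equals ||v − Σ <v,e_j> e_j||^2, the squared distance from v to span{e_j}.)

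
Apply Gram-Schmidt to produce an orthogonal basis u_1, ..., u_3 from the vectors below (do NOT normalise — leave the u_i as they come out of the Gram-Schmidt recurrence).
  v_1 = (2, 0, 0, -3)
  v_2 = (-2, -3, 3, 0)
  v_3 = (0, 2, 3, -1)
Orthogonal basis:
  u_1 = (2, 0, 0, -3)
  u_2 = (-18/13, -3, 3, -12/13)
  u_3 = (-1/5, 77/30, 73/30, -2/15)

Apply the Gram-Schmidt recurrence
  u_1 = v_1
  u_i = v_i − Σ_{j<i} ((v_i · u_j) / (u_j · u_j)) · u_j.

Step by step this gives:
  u_1 = (2, 0, 0, -3)
  u_2 = (-18/13, -3, 3, -12/13)
  u_3 = (-1/5, 77/30, 73/30, -2/15)

Orthogonality check:
  u_2 · u_1 = 0 (should be 0)
  u_3 · u_1 = 0 (should be 0)
  u_3 · u_2 = 0 (should be 0)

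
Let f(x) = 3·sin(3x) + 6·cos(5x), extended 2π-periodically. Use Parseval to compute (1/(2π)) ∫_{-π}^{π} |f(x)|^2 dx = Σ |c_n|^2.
Σ |c_n|^2 = 45/2

Expand |f|^2 and use orthogonality of {sin(nx), cos(mx)} on [-π, π]:
  ∫_{-π}^{π} sin(nx)^2 dx = π, ∫ cos(mx)^2 dx = π, and cross terms integrate to 0.
So ∫_{-π}^{π} f(x)^2 dx = 3^2 · π + 6^2 · π = (9 + 36)π.
Divide by 2π: (9 + 36)/2 = 45/2.
By Parseval, this equals Σ |c_n|^2.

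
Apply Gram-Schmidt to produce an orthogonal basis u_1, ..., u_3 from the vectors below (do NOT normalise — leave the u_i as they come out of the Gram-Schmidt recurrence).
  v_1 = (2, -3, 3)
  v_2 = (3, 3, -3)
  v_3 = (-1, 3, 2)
Orthogonal basis:
  u_1 = (2, -3, 3)
  u_2 = (45/11, 15/11, -15/11)
  u_3 = (0, 5/2, 5/2)

Apply the Gram-Schmidt recurrence
  u_1 = v_1
  u_i = v_i − Σ_{j<i} ((v_i · u_j) / (u_j · u_j)) · u_j.

Step by step this gives:
  u_1 = (2, -3, 3)
  u_2 = (45/11, 15/11, -15/11)
  u_3 = (0, 5/2, 5/2)

Orthogonality check:
  u_2 · u_1 = 0 (should be 0)
  u_3 · u_1 = 0 (should be 0)
  u_3 · u_2 = 0 (should be 0)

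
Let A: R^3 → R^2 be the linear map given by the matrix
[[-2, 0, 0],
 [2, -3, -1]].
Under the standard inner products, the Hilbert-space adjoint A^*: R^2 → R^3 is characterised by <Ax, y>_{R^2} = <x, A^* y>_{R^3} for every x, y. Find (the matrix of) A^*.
A^* = A^T =
[[-2, 2],
 [0, -3],
 [0, -1]]

For real matrices with standard dot products, the defining identity <Ax, y> = <x, A^* y> gives (Ax)^T y = x^T (A^*) y, i.e. x^T A^T y = x^T (A^*) y. Since this holds for all x, y, we must have A^* = A^T. Therefore
A^* =
[[-2, 2],
 [0, -3],
 [0, -1]].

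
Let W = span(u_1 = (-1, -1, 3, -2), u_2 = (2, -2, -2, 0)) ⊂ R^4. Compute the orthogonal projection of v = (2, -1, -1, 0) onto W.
proj_W(v) = (4/3, -4/3, -4/3, 0)

Set up U = [u_1 | ... | u_2] ∈ R^(4×2). The projector onto W = col(U) is P = U (U^T U)^(-1) U^T.
Compute U^T U =
  [15, -6]
  [-6, 12],
and U^T v = (-4, 8).
Solve U^T U · c = U^T v for the coefficients: c = (0, 2/3). The projection is proj_W(v) = U c.
Check: (v - proj_W(v)) · u_1 = 0  (should be 0).
Check: (v - proj_W(v)) · u_2 = 0  (should be 0).
Result: proj_W(v) = (4/3, -4/3, -4/3, 0).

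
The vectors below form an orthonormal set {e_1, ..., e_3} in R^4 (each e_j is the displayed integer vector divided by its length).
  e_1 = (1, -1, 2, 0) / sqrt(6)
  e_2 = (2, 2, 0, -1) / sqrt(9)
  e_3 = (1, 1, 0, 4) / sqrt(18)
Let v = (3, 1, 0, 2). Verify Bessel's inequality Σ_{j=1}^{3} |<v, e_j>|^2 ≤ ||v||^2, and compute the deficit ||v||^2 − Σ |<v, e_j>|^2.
Σ |<v, e_j>|^2 = 38/3; ||v||^2 = 14; deficit = 4/3

Write each e_j = u_j / sqrt(<u_j, u_j>) where u_j is the displayed integer vector. Then <v, e_j> = <v, u_j> / sqrt(<u_j, u_j>), so |<v, e_j>|^2 = <v, u_j>^2 / <u_j, u_j>.
Coefficients: <v, e_1> = 2/sqrt(6), <v, e_2> = 6/sqrt(9), <v, e_3> = 12/sqrt(18).
Square and sum: Σ |<v, e_j>|^2 = 38/3.
Compute ||v||^2 = v·v = 14.
Deficit = 14 − 38/3 = 4/3 ≥ 0, confirming Bessel's inequality. (The deficit equals ||v − Σ <v,e_j> e_j||^2, the squared distance from v to span{e_j}.)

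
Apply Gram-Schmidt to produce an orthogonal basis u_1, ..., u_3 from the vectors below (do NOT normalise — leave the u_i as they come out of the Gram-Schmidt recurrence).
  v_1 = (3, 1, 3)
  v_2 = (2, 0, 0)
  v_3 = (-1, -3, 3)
Orthogonal basis:
  u_1 = (3, 1, 3)
  u_2 = (20/19, -6/19, -18/19)
  u_3 = (0, -18/5, 6/5)

Apply the Gram-Schmidt recurrence
  u_1 = v_1
  u_i = v_i − Σ_{j<i} ((v_i · u_j) / (u_j · u_j)) · u_j.

Step by step this gives:
  u_1 = (3, 1, 3)
  u_2 = (20/19, -6/19, -18/19)
  u_3 = (0, -18/5, 6/5)

Orthogonality check:
  u_2 · u_1 = 0 (should be 0)
  u_3 · u_1 = 0 (should be 0)
  u_3 · u_2 = 0 (should be 0)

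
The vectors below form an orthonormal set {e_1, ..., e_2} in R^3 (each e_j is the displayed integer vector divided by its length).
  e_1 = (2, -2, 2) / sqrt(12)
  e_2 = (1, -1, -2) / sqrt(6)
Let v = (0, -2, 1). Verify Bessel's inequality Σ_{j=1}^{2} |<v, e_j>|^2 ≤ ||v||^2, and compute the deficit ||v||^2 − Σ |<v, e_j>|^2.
Σ |<v, e_j>|^2 = 3; ||v||^2 = 5; deficit = 2

Write each e_j = u_j / sqrt(<u_j, u_j>) where u_j is the displayed integer vector. Then <v, e_j> = <v, u_j> / sqrt(<u_j, u_j>), so |<v, e_j>|^2 = <v, u_j>^2 / <u_j, u_j>.
Coefficients: <v, e_1> = 6/sqrt(12), <v, e_2> = 0/sqrt(6).
Square and sum: Σ |<v, e_j>|^2 = 3.
Compute ||v||^2 = v·v = 5.
Deficit = 5 − 3 = 2 ≥ 0, confirming Bessel's inequality. (The deficit equals ||v − Σ <v,e_j> e_j||^2, the squared distance from v to span{e_j}.)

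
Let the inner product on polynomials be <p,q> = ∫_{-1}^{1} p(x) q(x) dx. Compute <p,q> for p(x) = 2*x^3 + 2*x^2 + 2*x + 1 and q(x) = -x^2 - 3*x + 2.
<p,q> = -6/5

Expand the product: p(x)·q(x) = -2*x^5 - 8*x^4 - 4*x^3 - 3*x^2 + x + 2.
∫_{-1}^{1} of each monomial x^k gives [2/(k+1) if k even, 0 if k odd]. Integrating term-by-term (or equivalently evaluating the antiderivative F(x) = -x^6/3 - 8*x^5/5 - x^4 - x^3 + x^2/2 + 2*x at the endpoints):
  F(1) − F(−1) = -43/30 − (-7/30) = -6/5.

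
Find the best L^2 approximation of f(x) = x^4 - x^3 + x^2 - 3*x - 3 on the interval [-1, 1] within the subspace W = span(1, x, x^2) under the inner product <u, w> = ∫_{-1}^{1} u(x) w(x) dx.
g(x) = 13*x^2/7 - 18*x/5 - 108/35

The best approximation g ∈ W is the orthogonal projection of f onto W. Writing g = a_0 + a_1 x + a_2 x^2, the coefficients solve the normal equations G · a = b where
  G_{ij} = <φ_i, φ_j> and b_i = <f, φ_i>, with φ_0 = 1, φ_1 = x, φ_2 = x^2.
G =
  [2, 0, 2/3]
  [0, 2/3, 0]
  [2/3, 0, 2/5],
b = (-74/15, -12/5, -46/35).
Solving gives a_0 = -108/35, a_1 = -18/5, a_2 = 13/7, so
  g(x) = 13*x^2/7 - 18*x/5 - 108/35.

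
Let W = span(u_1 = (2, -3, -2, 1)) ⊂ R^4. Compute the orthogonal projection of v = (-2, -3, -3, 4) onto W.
proj_W(v) = (5/3, -5/2, -5/3, 5/6)

Set up U = [u_1 | ... | u_1] ∈ R^(4×1). The projector onto W = col(U) is P = U (U^T U)^(-1) U^T.
Compute U^T U =
  [18],
and U^T v = (15).
Solve U^T U · c = U^T v for the coefficients: c = (5/6). The projection is proj_W(v) = U c.
Check: (v - proj_W(v)) · u_1 = 0  (should be 0).
Result: proj_W(v) = (5/3, -5/2, -5/3, 5/6).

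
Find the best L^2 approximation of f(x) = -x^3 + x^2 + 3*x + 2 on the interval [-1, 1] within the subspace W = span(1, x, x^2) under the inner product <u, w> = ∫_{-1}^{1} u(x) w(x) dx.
g(x) = x^2 + 12*x/5 + 2

The best approximation g ∈ W is the orthogonal projection of f onto W. Writing g = a_0 + a_1 x + a_2 x^2, the coefficients solve the normal equations G · a = b where
  G_{ij} = <φ_i, φ_j> and b_i = <f, φ_i>, with φ_0 = 1, φ_1 = x, φ_2 = x^2.
G =
  [2, 0, 2/3]
  [0, 2/3, 0]
  [2/3, 0, 2/5],
b = (14/3, 8/5, 26/15).
Solving gives a_0 = 2, a_1 = 12/5, a_2 = 1, so
  g(x) = x^2 + 12*x/5 + 2.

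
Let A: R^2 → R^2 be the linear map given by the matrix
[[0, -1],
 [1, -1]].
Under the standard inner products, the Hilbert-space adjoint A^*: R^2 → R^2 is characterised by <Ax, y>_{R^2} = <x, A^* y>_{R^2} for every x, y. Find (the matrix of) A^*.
A^* = A^T =
[[0, 1],
 [-1, -1]]

For real matrices with standard dot products, the defining identity <Ax, y> = <x, A^* y> gives (Ax)^T y = x^T (A^*) y, i.e. x^T A^T y = x^T (A^*) y. Since this holds for all x, y, we must have A^* = A^T. Therefore
A^* =
[[0, 1],
 [-1, -1]].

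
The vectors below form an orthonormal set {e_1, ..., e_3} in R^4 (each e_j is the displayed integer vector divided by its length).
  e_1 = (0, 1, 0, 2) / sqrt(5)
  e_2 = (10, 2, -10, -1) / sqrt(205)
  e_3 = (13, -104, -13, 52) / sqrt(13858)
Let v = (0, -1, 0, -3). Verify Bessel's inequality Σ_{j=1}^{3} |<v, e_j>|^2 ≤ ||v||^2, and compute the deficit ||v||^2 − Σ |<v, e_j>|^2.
Σ |<v, e_j>|^2 = 10; ||v||^2 = 10; deficit = 0

Write each e_j = u_j / sqrt(<u_j, u_j>) where u_j is the displayed integer vector. Then <v, e_j> = <v, u_j> / sqrt(<u_j, u_j>), so |<v, e_j>|^2 = <v, u_j>^2 / <u_j, u_j>.
Coefficients: <v, e_1> = -7/sqrt(5), <v, e_2> = 1/sqrt(205), <v, e_3> = -52/sqrt(13858).
Square and sum: Σ |<v, e_j>|^2 = 10.
Compute ||v||^2 = v·v = 10.
Deficit = 10 − 10 = 0 ≥ 0, confirming Bessel's inequality. (The deficit equals ||v − Σ <v,e_j> e_j||^2, the squared distance from v to span{e_j}.)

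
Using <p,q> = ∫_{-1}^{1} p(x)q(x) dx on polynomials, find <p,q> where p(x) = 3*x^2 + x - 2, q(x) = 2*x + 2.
<p,q> = -8/3

Expand the product: p(x)·q(x) = 6*x^3 + 8*x^2 - 2*x - 4.
∫_{-1}^{1} of each monomial x^k gives [2/(k+1) if k even, 0 if k odd]. Integrating term-by-term (or equivalently evaluating the antiderivative F(x) = 3*x^4/2 + 8*x^3/3 - x^2 - 4*x at the endpoints):
  F(1) − F(−1) = -5/6 − (11/6) = -8/3.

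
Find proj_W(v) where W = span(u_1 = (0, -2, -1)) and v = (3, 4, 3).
proj_W(v) = (0, 22/5, 11/5)

Set up U = [u_1 | ... | u_1] ∈ R^(3×1). The projector onto W = col(U) is P = U (U^T U)^(-1) U^T.
Compute U^T U =
  [5],
and U^T v = (-11).
Solve U^T U · c = U^T v for the coefficients: c = (-11/5). The projection is proj_W(v) = U c.
Check: (v - proj_W(v)) · u_1 = 0  (should be 0).
Result: proj_W(v) = (0, 22/5, 11/5).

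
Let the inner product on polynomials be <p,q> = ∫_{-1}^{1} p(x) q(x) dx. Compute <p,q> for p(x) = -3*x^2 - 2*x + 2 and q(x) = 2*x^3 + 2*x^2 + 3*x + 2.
<p,q> = -4/3

Expand the product: p(x)·q(x) = -6*x^5 - 10*x^4 - 9*x^3 - 8*x^2 + 2*x + 4.
∫_{-1}^{1} of each monomial x^k gives [2/(k+1) if k even, 0 if k odd]. Integrating term-by-term (or equivalently evaluating the antiderivative F(x) = -x^6 - 2*x^5 - 9*x^4/4 - 8*x^3/3 + x^2 + 4*x at the endpoints):
  F(1) − F(−1) = -35/12 − (-19/12) = -4/3.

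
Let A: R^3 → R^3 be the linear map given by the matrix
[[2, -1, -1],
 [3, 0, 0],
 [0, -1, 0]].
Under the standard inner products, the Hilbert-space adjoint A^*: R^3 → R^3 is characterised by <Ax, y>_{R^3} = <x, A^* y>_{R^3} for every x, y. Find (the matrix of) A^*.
A^* = A^T =
[[2, 3, 0],
 [-1, 0, -1],
 [-1, 0, 0]]

For real matrices with standard dot products, the defining identity <Ax, y> = <x, A^* y> gives (Ax)^T y = x^T (A^*) y, i.e. x^T A^T y = x^T (A^*) y. Since this holds for all x, y, we must have A^* = A^T. Therefore
A^* =
[[2, 3, 0],
 [-1, 0, -1],
 [-1, 0, 0]].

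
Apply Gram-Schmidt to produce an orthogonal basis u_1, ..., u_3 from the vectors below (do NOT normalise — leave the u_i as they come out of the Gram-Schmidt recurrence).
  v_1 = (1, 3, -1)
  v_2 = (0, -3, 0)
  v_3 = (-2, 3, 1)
Orthogonal basis:
  u_1 = (1, 3, -1)
  u_2 = (9/11, -6/11, -9/11)
  u_3 = (-1/2, 0, -1/2)

Apply the Gram-Schmidt recurrence
  u_1 = v_1
  u_i = v_i − Σ_{j<i} ((v_i · u_j) / (u_j · u_j)) · u_j.

Step by step this gives:
  u_1 = (1, 3, -1)
  u_2 = (9/11, -6/11, -9/11)
  u_3 = (-1/2, 0, -1/2)

Orthogonality check:
  u_2 · u_1 = 0 (should be 0)
  u_3 · u_1 = 0 (should be 0)
  u_3 · u_2 = 0 (should be 0)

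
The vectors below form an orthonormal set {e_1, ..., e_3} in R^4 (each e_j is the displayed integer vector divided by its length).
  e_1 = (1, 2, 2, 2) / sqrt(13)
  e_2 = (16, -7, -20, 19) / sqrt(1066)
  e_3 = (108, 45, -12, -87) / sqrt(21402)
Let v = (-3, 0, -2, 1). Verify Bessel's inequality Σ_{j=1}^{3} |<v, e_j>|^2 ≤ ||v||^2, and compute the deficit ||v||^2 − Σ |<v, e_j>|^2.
Σ |<v, e_j>|^2 = 262/29; ||v||^2 = 14; deficit = 144/29

Write each e_j = u_j / sqrt(<u_j, u_j>) where u_j is the displayed integer vector. Then <v, e_j> = <v, u_j> / sqrt(<u_j, u_j>), so |<v, e_j>|^2 = <v, u_j>^2 / <u_j, u_j>.
Coefficients: <v, e_1> = -5/sqrt(13), <v, e_2> = 11/sqrt(1066), <v, e_3> = -387/sqrt(21402).
Square and sum: Σ |<v, e_j>|^2 = 262/29.
Compute ||v||^2 = v·v = 14.
Deficit = 14 − 262/29 = 144/29 ≥ 0, confirming Bessel's inequality. (The deficit equals ||v − Σ <v,e_j> e_j||^2, the squared distance from v to span{e_j}.)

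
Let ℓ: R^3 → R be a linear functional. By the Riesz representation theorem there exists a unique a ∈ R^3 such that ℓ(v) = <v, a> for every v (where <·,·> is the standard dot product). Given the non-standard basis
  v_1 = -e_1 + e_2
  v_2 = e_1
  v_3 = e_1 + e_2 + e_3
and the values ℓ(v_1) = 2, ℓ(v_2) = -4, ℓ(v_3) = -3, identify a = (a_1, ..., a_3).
a = (-4, -2, 3)

Write a = (a_1, ..., a_3) in the standard basis. For each basis vector v_i, ℓ(v_i) = <v_i, a> is a linear equation in the a_j's. Collect the n equations into a matrix system V a = ℓ, where row i of V is v_i (expressed in the standard basis). Since V is invertible (lower-triangular with 1s on the diagonal, up to permutation), solve by back-substitution:
  V =
[[-1, 1, 0],
 [1, 0, 0],
 [1, 1, 1]]
  V a = (2, -4, -3)
Solving gives a = (-4, -2, 3).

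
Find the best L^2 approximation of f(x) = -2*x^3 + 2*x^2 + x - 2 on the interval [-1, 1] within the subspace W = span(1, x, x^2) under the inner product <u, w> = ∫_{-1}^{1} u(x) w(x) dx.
g(x) = 2*x^2 - x/5 - 2

The best approximation g ∈ W is the orthogonal projection of f onto W. Writing g = a_0 + a_1 x + a_2 x^2, the coefficients solve the normal equations G · a = b where
  G_{ij} = <φ_i, φ_j> and b_i = <f, φ_i>, with φ_0 = 1, φ_1 = x, φ_2 = x^2.
G =
  [2, 0, 2/3]
  [0, 2/3, 0]
  [2/3, 0, 2/5],
b = (-8/3, -2/15, -8/15).
Solving gives a_0 = -2, a_1 = -1/5, a_2 = 2, so
  g(x) = 2*x^2 - x/5 - 2.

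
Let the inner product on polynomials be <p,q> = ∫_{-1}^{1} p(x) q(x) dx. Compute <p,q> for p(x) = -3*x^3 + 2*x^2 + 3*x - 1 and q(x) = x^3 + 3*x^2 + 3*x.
<p,q> = 22/7

Expand the product: p(x)·q(x) = -3*x^6 - 7*x^5 + 14*x^3 + 6*x^2 - 3*x.
∫_{-1}^{1} of each monomial x^k gives [2/(k+1) if k even, 0 if k odd]. Integrating term-by-term (or equivalently evaluating the antiderivative F(x) = -3*x^7/7 - 7*x^6/6 + 7*x^4/2 + 2*x^3 - 3*x^2/2 at the endpoints):
  F(1) − F(−1) = 101/42 − (-31/42) = 22/7.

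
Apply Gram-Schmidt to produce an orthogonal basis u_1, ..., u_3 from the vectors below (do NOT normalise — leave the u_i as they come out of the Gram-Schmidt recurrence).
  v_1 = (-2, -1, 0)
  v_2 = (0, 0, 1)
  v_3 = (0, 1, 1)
Orthogonal basis:
  u_1 = (-2, -1, 0)
  u_2 = (0, 0, 1)
  u_3 = (-2/5, 4/5, 0)

Apply the Gram-Schmidt recurrence
  u_1 = v_1
  u_i = v_i − Σ_{j<i} ((v_i · u_j) / (u_j · u_j)) · u_j.

Step by step this gives:
  u_1 = (-2, -1, 0)
  u_2 = (0, 0, 1)
  u_3 = (-2/5, 4/5, 0)

Orthogonality check:
  u_2 · u_1 = 0 (should be 0)
  u_3 · u_1 = 0 (should be 0)
  u_3 · u_2 = 0 (should be 0)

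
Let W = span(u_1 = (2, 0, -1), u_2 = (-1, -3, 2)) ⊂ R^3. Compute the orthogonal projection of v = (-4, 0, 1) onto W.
proj_W(v) = (-11/3, 1/3, 5/3)

Set up U = [u_1 | ... | u_2] ∈ R^(3×2). The projector onto W = col(U) is P = U (U^T U)^(-1) U^T.
Compute U^T U =
  [5, -4]
  [-4, 14],
and U^T v = (-9, 6).
Solve U^T U · c = U^T v for the coefficients: c = (-17/9, -1/9). The projection is proj_W(v) = U c.
Check: (v - proj_W(v)) · u_1 = 0  (should be 0).
Check: (v - proj_W(v)) · u_2 = 0  (should be 0).
Result: proj_W(v) = (-11/3, 1/3, 5/3).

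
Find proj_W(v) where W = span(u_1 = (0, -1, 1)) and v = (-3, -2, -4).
proj_W(v) = (0, 1, -1)

Set up U = [u_1 | ... | u_1] ∈ R^(3×1). The projector onto W = col(U) is P = U (U^T U)^(-1) U^T.
Compute U^T U =
  [2],
and U^T v = (-2).
Solve U^T U · c = U^T v for the coefficients: c = (-1). The projection is proj_W(v) = U c.
Check: (v - proj_W(v)) · u_1 = 0  (should be 0).
Result: proj_W(v) = (0, 1, -1).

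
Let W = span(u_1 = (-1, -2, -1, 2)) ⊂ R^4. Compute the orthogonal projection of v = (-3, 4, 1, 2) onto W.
proj_W(v) = (1/5, 2/5, 1/5, -2/5)

Set up U = [u_1 | ... | u_1] ∈ R^(4×1). The projector onto W = col(U) is P = U (U^T U)^(-1) U^T.
Compute U^T U =
  [10],
and U^T v = (-2).
Solve U^T U · c = U^T v for the coefficients: c = (-1/5). The projection is proj_W(v) = U c.
Check: (v - proj_W(v)) · u_1 = 0  (should be 0).
Result: proj_W(v) = (1/5, 2/5, 1/5, -2/5).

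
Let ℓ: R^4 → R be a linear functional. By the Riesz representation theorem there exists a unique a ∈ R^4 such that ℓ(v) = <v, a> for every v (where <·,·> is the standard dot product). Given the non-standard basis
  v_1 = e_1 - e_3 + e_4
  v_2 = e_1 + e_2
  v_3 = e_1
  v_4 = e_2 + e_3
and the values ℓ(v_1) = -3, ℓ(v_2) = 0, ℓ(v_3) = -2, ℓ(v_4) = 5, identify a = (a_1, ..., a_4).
a = (-2, 2, 3, 2)

Write a = (a_1, ..., a_4) in the standard basis. For each basis vector v_i, ℓ(v_i) = <v_i, a> is a linear equation in the a_j's. Collect the n equations into a matrix system V a = ℓ, where row i of V is v_i (expressed in the standard basis). Since V is invertible (lower-triangular with 1s on the diagonal, up to permutation), solve by back-substitution:
  V =
[[1, 0, -1, 1],
 [1, 1, 0, 0],
 [1, 0, 0, 0],
 [0, 1, 1, 0]]
  V a = (-3, 0, -2, 5)
Solving gives a = (-2, 2, 3, 2).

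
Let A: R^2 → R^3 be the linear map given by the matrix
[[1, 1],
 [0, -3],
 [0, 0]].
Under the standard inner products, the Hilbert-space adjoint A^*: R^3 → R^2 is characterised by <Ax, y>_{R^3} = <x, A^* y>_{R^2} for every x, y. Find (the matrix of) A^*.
A^* = A^T =
[[1, 0, 0],
 [1, -3, 0]]

For real matrices with standard dot products, the defining identity <Ax, y> = <x, A^* y> gives (Ax)^T y = x^T (A^*) y, i.e. x^T A^T y = x^T (A^*) y. Since this holds for all x, y, we must have A^* = A^T. Therefore
A^* =
[[1, 0, 0],
 [1, -3, 0]].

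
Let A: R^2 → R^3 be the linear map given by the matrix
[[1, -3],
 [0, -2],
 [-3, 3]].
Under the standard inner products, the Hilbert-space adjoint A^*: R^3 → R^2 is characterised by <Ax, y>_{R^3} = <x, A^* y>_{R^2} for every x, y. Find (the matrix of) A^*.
A^* = A^T =
[[1, 0, -3],
 [-3, -2, 3]]

For real matrices with standard dot products, the defining identity <Ax, y> = <x, A^* y> gives (Ax)^T y = x^T (A^*) y, i.e. x^T A^T y = x^T (A^*) y. Since this holds for all x, y, we must have A^* = A^T. Therefore
A^* =
[[1, 0, -3],
 [-3, -2, 3]].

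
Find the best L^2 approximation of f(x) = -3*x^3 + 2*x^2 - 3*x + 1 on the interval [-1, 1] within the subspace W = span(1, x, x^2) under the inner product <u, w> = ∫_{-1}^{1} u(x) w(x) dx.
g(x) = 2*x^2 - 24*x/5 + 1

The best approximation g ∈ W is the orthogonal projection of f onto W. Writing g = a_0 + a_1 x + a_2 x^2, the coefficients solve the normal equations G · a = b where
  G_{ij} = <φ_i, φ_j> and b_i = <f, φ_i>, with φ_0 = 1, φ_1 = x, φ_2 = x^2.
G =
  [2, 0, 2/3]
  [0, 2/3, 0]
  [2/3, 0, 2/5],
b = (10/3, -16/5, 22/15).
Solving gives a_0 = 1, a_1 = -24/5, a_2 = 2, so
  g(x) = 2*x^2 - 24*x/5 + 1.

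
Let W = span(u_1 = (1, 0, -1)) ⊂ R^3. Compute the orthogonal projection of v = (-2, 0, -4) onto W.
proj_W(v) = (1, 0, -1)

Set up U = [u_1 | ... | u_1] ∈ R^(3×1). The projector onto W = col(U) is P = U (U^T U)^(-1) U^T.
Compute U^T U =
  [2],
and U^T v = (2).
Solve U^T U · c = U^T v for the coefficients: c = (1). The projection is proj_W(v) = U c.
Check: (v - proj_W(v)) · u_1 = 0  (should be 0).
Result: proj_W(v) = (1, 0, -1).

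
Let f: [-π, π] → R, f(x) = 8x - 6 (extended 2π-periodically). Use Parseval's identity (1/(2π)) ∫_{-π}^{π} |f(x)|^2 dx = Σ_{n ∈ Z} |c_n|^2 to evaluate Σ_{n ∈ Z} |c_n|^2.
Σ |c_n|^2 = 64π^2/3 + 36

Expand and integrate term by term over [-π, π]:
  ∫ (8x)^2 dx = 64·(2π^3/3); ∫ 2·8·(-6)·x dx = 0 (odd integrand); ∫ (-6)^2 dx = 36·2π.
So (1/(2π)) ∫_{-π}^{π} (8x - 6)^2 dx = 64π^2/3 + 36 = 64π^2/3 + 36.
Parseval ⇒ Σ |c_n|^2 = 64π^2/3 + 36.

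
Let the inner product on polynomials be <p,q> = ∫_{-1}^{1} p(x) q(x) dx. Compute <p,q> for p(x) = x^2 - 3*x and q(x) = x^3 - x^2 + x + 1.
<p,q> = -44/15

Expand the product: p(x)·q(x) = x^5 - 4*x^4 + 4*x^3 - 2*x^2 - 3*x.
∫_{-1}^{1} of each monomial x^k gives [2/(k+1) if k even, 0 if k odd]. Integrating term-by-term (or equivalently evaluating the antiderivative F(x) = x^6/6 - 4*x^5/5 + x^4 - 2*x^3/3 - 3*x^2/2 at the endpoints):
  F(1) − F(−1) = -9/5 − (17/15) = -44/15.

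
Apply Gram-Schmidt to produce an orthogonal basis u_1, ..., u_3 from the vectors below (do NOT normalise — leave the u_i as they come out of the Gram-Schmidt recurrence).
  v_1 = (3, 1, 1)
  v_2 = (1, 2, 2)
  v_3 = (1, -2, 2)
Orthogonal basis:
  u_1 = (3, 1, 1)
  u_2 = (-10/11, 15/11, 15/11)
  u_3 = (0, -2, 2)

Apply the Gram-Schmidt recurrence
  u_1 = v_1
  u_i = v_i − Σ_{j<i} ((v_i · u_j) / (u_j · u_j)) · u_j.

Step by step this gives:
  u_1 = (3, 1, 1)
  u_2 = (-10/11, 15/11, 15/11)
  u_3 = (0, -2, 2)

Orthogonality check:
  u_2 · u_1 = 0 (should be 0)
  u_3 · u_1 = 0 (should be 0)
  u_3 · u_2 = 0 (should be 0)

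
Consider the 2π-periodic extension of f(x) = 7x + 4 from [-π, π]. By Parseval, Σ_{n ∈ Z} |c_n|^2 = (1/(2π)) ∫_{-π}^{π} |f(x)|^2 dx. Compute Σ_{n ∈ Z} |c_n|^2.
Σ |c_n|^2 = 49π^2/3 + 16

Expand and integrate term by term over [-π, π]:
  ∫ (7x)^2 dx = 49·(2π^3/3); ∫ 2·7·(4)·x dx = 0 (odd integrand); ∫ 4^2 dx = 16·2π.
So (1/(2π)) ∫_{-π}^{π} (7x + 4)^2 dx = 49π^2/3 + 16 = 49π^2/3 + 16.
Parseval ⇒ Σ |c_n|^2 = 49π^2/3 + 16.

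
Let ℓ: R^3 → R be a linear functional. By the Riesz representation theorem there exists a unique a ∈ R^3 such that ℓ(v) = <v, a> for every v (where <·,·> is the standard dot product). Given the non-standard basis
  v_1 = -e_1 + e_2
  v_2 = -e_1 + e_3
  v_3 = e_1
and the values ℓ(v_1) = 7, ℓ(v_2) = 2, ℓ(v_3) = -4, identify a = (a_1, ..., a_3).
a = (-4, 3, -2)

Write a = (a_1, ..., a_3) in the standard basis. For each basis vector v_i, ℓ(v_i) = <v_i, a> is a linear equation in the a_j's. Collect the n equations into a matrix system V a = ℓ, where row i of V is v_i (expressed in the standard basis). Since V is invertible (lower-triangular with 1s on the diagonal, up to permutation), solve by back-substitution:
  V =
[[-1, 1, 0],
 [-1, 0, 1],
 [1, 0, 0]]
  V a = (7, 2, -4)
Solving gives a = (-4, 3, -2).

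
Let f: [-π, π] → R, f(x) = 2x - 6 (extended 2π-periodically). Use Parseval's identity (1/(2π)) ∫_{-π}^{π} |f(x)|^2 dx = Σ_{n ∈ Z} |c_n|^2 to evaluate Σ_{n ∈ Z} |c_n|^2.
Σ |c_n|^2 = 4π^2/3 + 36

Expand and integrate term by term over [-π, π]:
  ∫ (2x)^2 dx = 4·(2π^3/3); ∫ 2·2·(-6)·x dx = 0 (odd integrand); ∫ (-6)^2 dx = 36·2π.
So (1/(2π)) ∫_{-π}^{π} (2x - 6)^2 dx = 4π^2/3 + 36 = 4π^2/3 + 36.
Parseval ⇒ Σ |c_n|^2 = 4π^2/3 + 36.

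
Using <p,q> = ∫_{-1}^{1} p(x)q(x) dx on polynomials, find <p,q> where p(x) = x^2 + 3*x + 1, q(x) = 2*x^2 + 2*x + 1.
<p,q> = 44/5

Expand the product: p(x)·q(x) = 2*x^4 + 8*x^3 + 9*x^2 + 5*x + 1.
∫_{-1}^{1} of each monomial x^k gives [2/(k+1) if k even, 0 if k odd]. Integrating term-by-term (or equivalently evaluating the antiderivative F(x) = 2*x^5/5 + 2*x^4 + 3*x^3 + 5*x^2/2 + x at the endpoints):
  F(1) − F(−1) = 89/10 − (1/10) = 44/5.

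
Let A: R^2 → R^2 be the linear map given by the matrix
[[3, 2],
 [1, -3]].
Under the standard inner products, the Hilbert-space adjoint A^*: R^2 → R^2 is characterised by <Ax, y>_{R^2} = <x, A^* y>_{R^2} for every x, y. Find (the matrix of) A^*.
A^* = A^T =
[[3, 1],
 [2, -3]]

For real matrices with standard dot products, the defining identity <Ax, y> = <x, A^* y> gives (Ax)^T y = x^T (A^*) y, i.e. x^T A^T y = x^T (A^*) y. Since this holds for all x, y, we must have A^* = A^T. Therefore
A^* =
[[3, 1],
 [2, -3]].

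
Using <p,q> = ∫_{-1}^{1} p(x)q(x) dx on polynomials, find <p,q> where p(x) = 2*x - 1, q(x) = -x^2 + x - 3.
<p,q> = 8

Expand the product: p(x)·q(x) = -2*x^3 + 3*x^2 - 7*x + 3.
∫_{-1}^{1} of each monomial x^k gives [2/(k+1) if k even, 0 if k odd]. Integrating term-by-term (or equivalently evaluating the antiderivative F(x) = -x^4/2 + x^3 - 7*x^2/2 + 3*x at the endpoints):
  F(1) − F(−1) = 0 − (-8) = 8.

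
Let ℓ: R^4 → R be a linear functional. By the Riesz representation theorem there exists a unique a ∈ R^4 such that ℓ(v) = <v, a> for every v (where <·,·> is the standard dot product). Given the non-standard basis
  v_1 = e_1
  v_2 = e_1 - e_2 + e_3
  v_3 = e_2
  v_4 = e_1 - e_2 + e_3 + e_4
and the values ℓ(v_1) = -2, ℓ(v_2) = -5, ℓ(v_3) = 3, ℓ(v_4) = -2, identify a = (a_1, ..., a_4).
a = (-2, 3, 0, 3)

Write a = (a_1, ..., a_4) in the standard basis. For each basis vector v_i, ℓ(v_i) = <v_i, a> is a linear equation in the a_j's. Collect the n equations into a matrix system V a = ℓ, where row i of V is v_i (expressed in the standard basis). Since V is invertible (lower-triangular with 1s on the diagonal, up to permutation), solve by back-substitution:
  V =
[[1, 0, 0, 0],
 [1, -1, 1, 0],
 [0, 1, 0, 0],
 [1, -1, 1, 1]]
  V a = (-2, -5, 3, -2)
Solving gives a = (-2, 3, 0, 3).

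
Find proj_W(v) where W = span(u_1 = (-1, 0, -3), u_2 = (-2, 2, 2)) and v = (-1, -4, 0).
proj_W(v) = (31/26, -14/13, -19/26)

Set up U = [u_1 | ... | u_2] ∈ R^(3×2). The projector onto W = col(U) is P = U (U^T U)^(-1) U^T.
Compute U^T U =
  [10, -4]
  [-4, 12],
and U^T v = (1, -6).
Solve U^T U · c = U^T v for the coefficients: c = (-3/26, -7/13). The projection is proj_W(v) = U c.
Check: (v - proj_W(v)) · u_1 = 0  (should be 0).
Check: (v - proj_W(v)) · u_2 = 0  (should be 0).
Result: proj_W(v) = (31/26, -14/13, -19/26).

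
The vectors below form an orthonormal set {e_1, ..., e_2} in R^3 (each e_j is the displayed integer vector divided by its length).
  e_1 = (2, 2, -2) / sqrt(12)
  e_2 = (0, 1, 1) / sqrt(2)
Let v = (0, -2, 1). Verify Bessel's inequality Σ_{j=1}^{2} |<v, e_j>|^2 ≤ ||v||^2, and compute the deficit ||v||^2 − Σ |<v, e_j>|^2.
Σ |<v, e_j>|^2 = 7/2; ||v||^2 = 5; deficit = 3/2

Write each e_j = u_j / sqrt(<u_j, u_j>) where u_j is the displayed integer vector. Then <v, e_j> = <v, u_j> / sqrt(<u_j, u_j>), so |<v, e_j>|^2 = <v, u_j>^2 / <u_j, u_j>.
Coefficients: <v, e_1> = -6/sqrt(12), <v, e_2> = -1/sqrt(2).
Square and sum: Σ |<v, e_j>|^2 = 7/2.
Compute ||v||^2 = v·v = 5.
Deficit = 5 − 7/2 = 3/2 ≥ 0, confirming Bessel's inequality. (The deficit equals ||v − Σ <v,e_j> e_j||^2, the squared distance from v to span{e_j}.)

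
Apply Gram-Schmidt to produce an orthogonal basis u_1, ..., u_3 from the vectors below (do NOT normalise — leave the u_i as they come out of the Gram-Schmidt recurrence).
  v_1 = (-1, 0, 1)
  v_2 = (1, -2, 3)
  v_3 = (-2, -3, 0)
Orthogonal basis:
  u_1 = (-1, 0, 1)
  u_2 = (2, -2, 2)
  u_3 = (-4/3, -8/3, -4/3)

Apply the Gram-Schmidt recurrence
  u_1 = v_1
  u_i = v_i − Σ_{j<i} ((v_i · u_j) / (u_j · u_j)) · u_j.

Step by step this gives:
  u_1 = (-1, 0, 1)
  u_2 = (2, -2, 2)
  u_3 = (-4/3, -8/3, -4/3)

Orthogonality check:
  u_2 · u_1 = 0 (should be 0)
  u_3 · u_1 = 0 (should be 0)
  u_3 · u_2 = 0 (should be 0)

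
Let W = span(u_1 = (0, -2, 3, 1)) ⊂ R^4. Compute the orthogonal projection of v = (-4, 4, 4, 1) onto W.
proj_W(v) = (0, -5/7, 15/14, 5/14)

Set up U = [u_1 | ... | u_1] ∈ R^(4×1). The projector onto W = col(U) is P = U (U^T U)^(-1) U^T.
Compute U^T U =
  [14],
and U^T v = (5).
Solve U^T U · c = U^T v for the coefficients: c = (5/14). The projection is proj_W(v) = U c.
Check: (v - proj_W(v)) · u_1 = 0  (should be 0).
Result: proj_W(v) = (0, -5/7, 15/14, 5/14).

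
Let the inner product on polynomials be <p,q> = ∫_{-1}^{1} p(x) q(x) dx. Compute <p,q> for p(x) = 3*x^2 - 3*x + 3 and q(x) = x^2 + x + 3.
<p,q> = 126/5

Expand the product: p(x)·q(x) = 3*x^4 + 9*x^2 - 6*x + 9.
∫_{-1}^{1} of each monomial x^k gives [2/(k+1) if k even, 0 if k odd]. Integrating term-by-term (or equivalently evaluating the antiderivative F(x) = 3*x^5/5 + 3*x^3 - 3*x^2 + 9*x at the endpoints):
  F(1) − F(−1) = 48/5 − (-78/5) = 126/5.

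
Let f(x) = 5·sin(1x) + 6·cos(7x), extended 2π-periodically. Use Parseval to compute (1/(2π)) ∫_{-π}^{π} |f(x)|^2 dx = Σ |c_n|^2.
Σ |c_n|^2 = 61/2

Expand |f|^2 and use orthogonality of {sin(nx), cos(mx)} on [-π, π]:
  ∫_{-π}^{π} sin(nx)^2 dx = π, ∫ cos(mx)^2 dx = π, and cross terms integrate to 0.
So ∫_{-π}^{π} f(x)^2 dx = 5^2 · π + 6^2 · π = (25 + 36)π.
Divide by 2π: (25 + 36)/2 = 61/2.
By Parseval, this equals Σ |c_n|^2.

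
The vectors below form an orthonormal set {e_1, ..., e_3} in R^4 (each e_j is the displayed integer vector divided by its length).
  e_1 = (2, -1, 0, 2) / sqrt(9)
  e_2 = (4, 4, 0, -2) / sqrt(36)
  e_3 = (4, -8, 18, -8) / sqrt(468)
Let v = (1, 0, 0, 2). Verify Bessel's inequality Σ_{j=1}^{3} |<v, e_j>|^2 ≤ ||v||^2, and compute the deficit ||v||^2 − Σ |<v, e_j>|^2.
Σ |<v, e_j>|^2 = 56/13; ||v||^2 = 5; deficit = 9/13

Write each e_j = u_j / sqrt(<u_j, u_j>) where u_j is the displayed integer vector. Then <v, e_j> = <v, u_j> / sqrt(<u_j, u_j>), so |<v, e_j>|^2 = <v, u_j>^2 / <u_j, u_j>.
Coefficients: <v, e_1> = 6/sqrt(9), <v, e_2> = 0/sqrt(36), <v, e_3> = -12/sqrt(468).
Square and sum: Σ |<v, e_j>|^2 = 56/13.
Compute ||v||^2 = v·v = 5.
Deficit = 5 − 56/13 = 9/13 ≥ 0, confirming Bessel's inequality. (The deficit equals ||v − Σ <v,e_j> e_j||^2, the squared distance from v to span{e_j}.)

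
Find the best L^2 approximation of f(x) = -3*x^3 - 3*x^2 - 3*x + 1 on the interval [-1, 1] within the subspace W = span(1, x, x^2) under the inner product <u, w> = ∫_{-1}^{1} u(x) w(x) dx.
g(x) = -3*x^2 - 24*x/5 + 1

The best approximation g ∈ W is the orthogonal projection of f onto W. Writing g = a_0 + a_1 x + a_2 x^2, the coefficients solve the normal equations G · a = b where
  G_{ij} = <φ_i, φ_j> and b_i = <f, φ_i>, with φ_0 = 1, φ_1 = x, φ_2 = x^2.
G =
  [2, 0, 2/3]
  [0, 2/3, 0]
  [2/3, 0, 2/5],
b = (0, -16/5, -8/15).
Solving gives a_0 = 1, a_1 = -24/5, a_2 = -3, so
  g(x) = -3*x^2 - 24*x/5 + 1.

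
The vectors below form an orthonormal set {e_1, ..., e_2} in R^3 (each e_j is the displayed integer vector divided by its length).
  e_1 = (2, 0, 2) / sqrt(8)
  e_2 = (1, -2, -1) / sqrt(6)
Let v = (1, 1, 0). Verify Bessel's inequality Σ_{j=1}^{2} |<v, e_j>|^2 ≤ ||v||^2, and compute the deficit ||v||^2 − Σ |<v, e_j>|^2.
Σ |<v, e_j>|^2 = 2/3; ||v||^2 = 2; deficit = 4/3

Write each e_j = u_j / sqrt(<u_j, u_j>) where u_j is the displayed integer vector. Then <v, e_j> = <v, u_j> / sqrt(<u_j, u_j>), so |<v, e_j>|^2 = <v, u_j>^2 / <u_j, u_j>.
Coefficients: <v, e_1> = 2/sqrt(8), <v, e_2> = -1/sqrt(6).
Square and sum: Σ |<v, e_j>|^2 = 2/3.
Compute ||v||^2 = v·v = 2.
Deficit = 2 − 2/3 = 4/3 ≥ 0, confirming Bessel's inequality. (The deficit equals ||v − Σ <v,e_j> e_j||^2, the squared distance from v to span{e_j}.)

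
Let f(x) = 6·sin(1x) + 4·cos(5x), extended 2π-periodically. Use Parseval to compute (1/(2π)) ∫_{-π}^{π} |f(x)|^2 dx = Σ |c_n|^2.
Σ |c_n|^2 = 26

Expand |f|^2 and use orthogonality of {sin(nx), cos(mx)} on [-π, π]:
  ∫_{-π}^{π} sin(nx)^2 dx = π, ∫ cos(mx)^2 dx = π, and cross terms integrate to 0.
So ∫_{-π}^{π} f(x)^2 dx = 6^2 · π + 4^2 · π = (36 + 16)π.
Divide by 2π: (36 + 16)/2 = 26.
By Parseval, this equals Σ |c_n|^2.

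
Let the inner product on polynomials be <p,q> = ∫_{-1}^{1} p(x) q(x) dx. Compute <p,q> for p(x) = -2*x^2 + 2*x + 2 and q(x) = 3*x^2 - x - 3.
<p,q> = -116/15

Expand the product: p(x)·q(x) = -6*x^4 + 8*x^3 + 10*x^2 - 8*x - 6.
∫_{-1}^{1} of each monomial x^k gives [2/(k+1) if k even, 0 if k odd]. Integrating term-by-term (or equivalently evaluating the antiderivative F(x) = -6*x^5/5 + 2*x^4 + 10*x^3/3 - 4*x^2 - 6*x at the endpoints):
  F(1) − F(−1) = -88/15 − (28/15) = -116/15.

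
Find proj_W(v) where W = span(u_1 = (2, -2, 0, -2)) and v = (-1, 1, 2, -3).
proj_W(v) = (1/3, -1/3, 0, -1/3)

Set up U = [u_1 | ... | u_1] ∈ R^(4×1). The projector onto W = col(U) is P = U (U^T U)^(-1) U^T.
Compute U^T U =
  [12],
and U^T v = (2).
Solve U^T U · c = U^T v for the coefficients: c = (1/6). The projection is proj_W(v) = U c.
Check: (v - proj_W(v)) · u_1 = 0  (should be 0).
Result: proj_W(v) = (1/3, -1/3, 0, -1/3).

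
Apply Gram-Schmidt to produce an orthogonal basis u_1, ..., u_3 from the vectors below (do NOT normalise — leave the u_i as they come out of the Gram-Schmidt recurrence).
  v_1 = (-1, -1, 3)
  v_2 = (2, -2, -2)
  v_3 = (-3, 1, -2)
Orthogonal basis:
  u_1 = (-1, -1, 3)
  u_2 = (16/11, -28/11, -4/11)
  u_3 = (-7/3, -7/6, -7/6)

Apply the Gram-Schmidt recurrence
  u_1 = v_1
  u_i = v_i − Σ_{j<i} ((v_i · u_j) / (u_j · u_j)) · u_j.

Step by step this gives:
  u_1 = (-1, -1, 3)
  u_2 = (16/11, -28/11, -4/11)
  u_3 = (-7/3, -7/6, -7/6)

Orthogonality check:
  u_2 · u_1 = 0 (should be 0)
  u_3 · u_1 = 0 (should be 0)
  u_3 · u_2 = 0 (should be 0)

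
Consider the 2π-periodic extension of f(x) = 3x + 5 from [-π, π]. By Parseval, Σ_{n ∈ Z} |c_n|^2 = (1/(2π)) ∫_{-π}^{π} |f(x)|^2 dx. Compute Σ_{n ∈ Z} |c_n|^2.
Σ |c_n|^2 = 3π^2 + 25

Expand and integrate term by term over [-π, π]:
  ∫ (3x)^2 dx = 9·(2π^3/3); ∫ 2·3·(5)·x dx = 0 (odd integrand); ∫ 5^2 dx = 25·2π.
So (1/(2π)) ∫_{-π}^{π} (3x + 5)^2 dx = 9π^2/3 + 25 = 3π^2 + 25.
Parseval ⇒ Σ |c_n|^2 = 3π^2 + 25.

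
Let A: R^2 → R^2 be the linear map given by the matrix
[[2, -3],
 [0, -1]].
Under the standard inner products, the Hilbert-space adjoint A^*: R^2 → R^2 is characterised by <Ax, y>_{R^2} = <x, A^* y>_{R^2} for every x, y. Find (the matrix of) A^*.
A^* = A^T =
[[2, 0],
 [-3, -1]]

For real matrices with standard dot products, the defining identity <Ax, y> = <x, A^* y> gives (Ax)^T y = x^T (A^*) y, i.e. x^T A^T y = x^T (A^*) y. Since this holds for all x, y, we must have A^* = A^T. Therefore
A^* =
[[2, 0],
 [-3, -1]].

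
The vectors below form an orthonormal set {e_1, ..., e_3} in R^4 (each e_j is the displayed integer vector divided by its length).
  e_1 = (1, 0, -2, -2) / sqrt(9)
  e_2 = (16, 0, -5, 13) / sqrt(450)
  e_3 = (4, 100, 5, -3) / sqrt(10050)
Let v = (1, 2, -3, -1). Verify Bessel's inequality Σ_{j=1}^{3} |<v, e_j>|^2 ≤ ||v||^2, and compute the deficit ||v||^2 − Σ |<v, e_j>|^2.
Σ |<v, e_j>|^2 = 897/67; ||v||^2 = 15; deficit = 108/67

Write each e_j = u_j / sqrt(<u_j, u_j>) where u_j is the displayed integer vector. Then <v, e_j> = <v, u_j> / sqrt(<u_j, u_j>), so |<v, e_j>|^2 = <v, u_j>^2 / <u_j, u_j>.
Coefficients: <v, e_1> = 9/sqrt(9), <v, e_2> = 18/sqrt(450), <v, e_3> = 192/sqrt(10050).
Square and sum: Σ |<v, e_j>|^2 = 897/67.
Compute ||v||^2 = v·v = 15.
Deficit = 15 − 897/67 = 108/67 ≥ 0, confirming Bessel's inequality. (The deficit equals ||v − Σ <v,e_j> e_j||^2, the squared distance from v to span{e_j}.)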